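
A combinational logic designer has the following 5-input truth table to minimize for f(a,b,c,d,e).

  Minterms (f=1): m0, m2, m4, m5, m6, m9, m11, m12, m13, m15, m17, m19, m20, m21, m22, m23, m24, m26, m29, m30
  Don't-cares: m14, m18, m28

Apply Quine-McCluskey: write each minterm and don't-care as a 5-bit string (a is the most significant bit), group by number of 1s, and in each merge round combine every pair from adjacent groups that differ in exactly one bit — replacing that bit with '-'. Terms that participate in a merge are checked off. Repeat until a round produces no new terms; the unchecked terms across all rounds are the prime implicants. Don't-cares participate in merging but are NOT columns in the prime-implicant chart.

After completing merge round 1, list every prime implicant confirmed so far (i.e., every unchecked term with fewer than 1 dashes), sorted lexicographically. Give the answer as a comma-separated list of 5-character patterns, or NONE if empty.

[col 0] 00000*, 00010*, 00100*, 00101*, 00110*, 01001*, 01011*, 01100*, 01101*, 01110*, 01111*, 10001*, 10010*, 10011*, 10100*, 10101*, 10110*, 10111*, 11000*, 11010*, 11100*, 11101*, 11110*
[col 1] -0010*, -0100*, -0101*, -0110*, -1100*, -1101*, -1110*, 0-100*, 0-101*, 0-110*, 00-00*, 00-10*, 000-0*, 001-0*, 0010-*, 01-01*, 01-11*, 010-1*, 011-0*, 011-1*, 0110-*, 0111-*, 1-010*, 1-100*, 1-101*, 1-110*, 10-01*, 10-10*, 10-11*, 100-1*, 1001-*, 101-0*, 101-1*, 1010-*, 1011-*, 11-00*, 11-10*, 110-0*, 111-0*, 1110-*
[col 2] --100*, --101*, --110*, -0-10, -01-0*, -010-*, -11-0*, -110-*, 0-1-0*, 0-10-*, 00--0, 01--1, 011--, 1--10, 1-1-0*, 1-10-*, 10--1, 10-1-, 101--, 11--0
[col 3] --1-0, --10-
Prime implicants: --1-0, --10-, -0-10, 00--0, 01--1, 011--, 1--10, 10--1, 10-1-, 101--, 11--0

NONE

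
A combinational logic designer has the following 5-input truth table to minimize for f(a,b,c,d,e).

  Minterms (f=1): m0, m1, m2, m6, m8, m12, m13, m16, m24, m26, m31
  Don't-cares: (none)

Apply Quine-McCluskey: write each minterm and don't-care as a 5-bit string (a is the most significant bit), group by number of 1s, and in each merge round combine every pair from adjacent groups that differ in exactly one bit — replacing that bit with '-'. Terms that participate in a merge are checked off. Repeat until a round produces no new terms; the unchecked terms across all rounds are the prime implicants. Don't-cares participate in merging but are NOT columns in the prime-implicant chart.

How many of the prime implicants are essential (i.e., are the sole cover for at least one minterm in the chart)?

6

[col 0] 00000*, 00001*, 00010*, 00110*, 01000*, 01100*, 01101*, 10000*, 11000*, 11010*, 11111
[col 1] -0000*, -1000*, 0-000*, 00-10, 000-0, 0000-, 01-00, 0110-, 1-000*, 110-0
[col 2] --000
Prime implicants: --000, 00-10, 000-0, 0000-, 01-00, 0110-, 110-0, 11111
PI chart (minterm → PIs covering it):
  0 | --000,000-0,0000-
  1 | 0000-  (sole → essential)
  2 | 00-10,000-0
  6 | 00-10  (sole → essential)
  8 | --000,01-00
  12 | 01-00,0110-
  13 | 0110-  (sole → essential)
  16 | --000  (sole → essential)
  24 | --000,110-0
  26 | 110-0  (sole → essential)
  31 | 11111  (sole → essential)
Essential prime implicants: --000, 00-10, 0000-, 0110-, 110-0, 11111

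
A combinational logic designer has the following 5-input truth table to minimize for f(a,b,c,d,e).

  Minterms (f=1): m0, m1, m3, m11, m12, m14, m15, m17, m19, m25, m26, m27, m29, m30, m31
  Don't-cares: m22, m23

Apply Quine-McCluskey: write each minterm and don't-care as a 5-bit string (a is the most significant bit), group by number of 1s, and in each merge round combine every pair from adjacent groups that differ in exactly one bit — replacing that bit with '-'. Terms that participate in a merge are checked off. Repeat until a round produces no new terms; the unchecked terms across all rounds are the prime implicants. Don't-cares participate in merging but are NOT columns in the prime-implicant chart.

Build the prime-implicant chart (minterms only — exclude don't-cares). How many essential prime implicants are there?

4

size-2^0 implicants → 00000(✓)  00001(✓)  00011(✓)  01011(✓)  01100(✓)  01110(✓)  01111(✓)  10001(✓)  10011(✓)  10110(✓)  10111(✓)  11001(✓)  11010(✓)  11011(✓)  11101(✓)  11110(✓)  11111(✓)
size-2^1 implicants → -0001(✓)  -0011(✓)  -1011(✓)  -1110(✓)  -1111(✓)  0-011(✓)  000-1(✓)  0000-  01-11(✓)  011-0  0111-(✓)  1-001(✓)  1-011(✓)  1-110(✓)  1-111(✓)  10-11(✓)  100-1(✓)  1011-(✓)  11-01(✓)  11-10(✓)  11-11(✓)  110-1(✓)  1101-(✓)  111-1(✓)  1111-(✓)
size-2^2 implicants → --011  -00-1  -1-11  -111-  1--11  1-0-1  1-11-  11--1  11-1-
Unchecked terms (primes): --011, -00-1, -1-11, -111-, 0000-, 011-0, 1--11, 1-0-1, 1-11-, 11--1, 11-1-
Minterm coverage:
  m0 ⊆ 0000- [E]
  m1 ⊆ -00-1,0000-
  m3 ⊆ --011,-00-1
  m11 ⊆ --011,-1-11
  m12 ⊆ 011-0 [E]
  m14 ⊆ -111-,011-0
  m15 ⊆ -1-11,-111-
  m17 ⊆ -00-1,1-0-1
  m19 ⊆ --011,-00-1,1--11,1-0-1
  m25 ⊆ 1-0-1,11--1
  m26 ⊆ 11-1- [E]
  m27 ⊆ --011,-1-11,1--11,1-0-1,11--1,11-1-
  m29 ⊆ 11--1 [E]
  m30 ⊆ -111-,1-11-,11-1-
  m31 ⊆ -1-11,-111-,1--11,1-11-,11--1,11-1-
E = {0000-, 011-0, 11--1, 11-1-}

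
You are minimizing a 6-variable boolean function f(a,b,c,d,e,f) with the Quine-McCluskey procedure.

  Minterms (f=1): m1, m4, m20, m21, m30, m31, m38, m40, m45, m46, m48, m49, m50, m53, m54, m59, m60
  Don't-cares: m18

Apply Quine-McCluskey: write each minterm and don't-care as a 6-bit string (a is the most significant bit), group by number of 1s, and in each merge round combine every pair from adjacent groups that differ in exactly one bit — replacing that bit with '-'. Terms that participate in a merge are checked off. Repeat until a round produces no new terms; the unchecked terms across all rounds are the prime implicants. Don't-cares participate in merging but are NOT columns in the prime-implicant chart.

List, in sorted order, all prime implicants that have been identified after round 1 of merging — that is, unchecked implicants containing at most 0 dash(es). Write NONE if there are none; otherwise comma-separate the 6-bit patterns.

000001, 101000, 101101, 111011, 111100

Round 0: 000001 000100✓ 010010✓ 010100✓ 010101✓ 011110✓ 011111✓ 100110✓ 101000 101101 101110✓ 110000✓ 110001✓ 110010✓ 110101✓ 110110✓ 111011 111100
Round 1: -10010 -10101 0-0100 01010- 01111- 1-0110 10-110 110-01 110-10 1100-0 11000-
PIs = {-10010, -10101, 0-0100, 000001, 01010-, 01111-, 1-0110, 10-110, 101000, 101101, 110-01, 110-10, 1100-0, 11000-, 111011, 111100}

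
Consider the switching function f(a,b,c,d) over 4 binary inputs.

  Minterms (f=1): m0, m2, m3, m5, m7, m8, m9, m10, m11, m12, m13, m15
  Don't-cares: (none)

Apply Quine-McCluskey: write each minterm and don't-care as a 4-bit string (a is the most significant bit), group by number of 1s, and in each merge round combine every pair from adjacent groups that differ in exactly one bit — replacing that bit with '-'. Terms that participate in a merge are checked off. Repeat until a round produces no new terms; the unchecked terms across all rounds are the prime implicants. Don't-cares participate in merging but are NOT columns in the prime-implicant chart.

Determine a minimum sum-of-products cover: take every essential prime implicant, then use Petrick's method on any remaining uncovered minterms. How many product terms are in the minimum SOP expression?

4

size-2^0 implicants → 0000(✓)  0010(✓)  0011(✓)  0101(✓)  0111(✓)  1000(✓)  1001(✓)  1010(✓)  1011(✓)  1100(✓)  1101(✓)  1111(✓)
size-2^1 implicants → -000(✓)  -010(✓)  -011(✓)  -101(✓)  -111(✓)  0-11(✓)  00-0(✓)  001-(✓)  01-1(✓)  1-00(✓)  1-01(✓)  1-11(✓)  10-0(✓)  10-1(✓)  100-(✓)  101-(✓)  11-1(✓)  110-(✓)
size-2^2 implicants → --11  -0-0  -01-  -1-1  1--1  1-0-  10--
Unchecked terms (primes): --11, -0-0, -01-, -1-1, 1--1, 1-0-, 10--
Minterm coverage:
  m0 ⊆ -0-0 [E]
  m2 ⊆ -0-0,-01-
  m3 ⊆ --11,-01-
  m5 ⊆ -1-1 [E]
  m7 ⊆ --11,-1-1
  m8 ⊆ -0-0,1-0-,10--
  m9 ⊆ 1--1,1-0-,10--
  m10 ⊆ -0-0,-01-,10--
  m11 ⊆ --11,-01-,1--1,10--
  m12 ⊆ 1-0- [E]
  m13 ⊆ -1-1,1--1,1-0-
  m15 ⊆ --11,-1-1,1--1
E = {-0-0, -1-1, 1-0-}
Petrick residual → --11
Cover = cd + b'd' + bd + ac'  |cover|=4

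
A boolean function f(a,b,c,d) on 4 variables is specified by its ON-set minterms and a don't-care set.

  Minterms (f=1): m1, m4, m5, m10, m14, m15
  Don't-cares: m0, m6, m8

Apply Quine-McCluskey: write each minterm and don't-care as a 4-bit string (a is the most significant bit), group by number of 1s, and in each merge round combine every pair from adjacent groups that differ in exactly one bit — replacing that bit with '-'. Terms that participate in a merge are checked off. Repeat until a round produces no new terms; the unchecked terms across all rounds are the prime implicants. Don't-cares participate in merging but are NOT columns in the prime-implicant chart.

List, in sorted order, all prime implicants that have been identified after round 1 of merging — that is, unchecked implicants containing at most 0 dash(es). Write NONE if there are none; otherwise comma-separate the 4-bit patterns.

NONE

Round 0: 0000✓ 0001✓ 0100✓ 0101✓ 0110✓ 1000✓ 1010✓ 1110✓ 1111✓
Round 1: -000 -110 0-00✓ 0-01✓ 000-✓ 01-0 010-✓ 1-10 10-0 111-
Round 2: 0-0-
PIs = {-000, -110, 0-0-, 01-0, 1-10, 10-0, 111-}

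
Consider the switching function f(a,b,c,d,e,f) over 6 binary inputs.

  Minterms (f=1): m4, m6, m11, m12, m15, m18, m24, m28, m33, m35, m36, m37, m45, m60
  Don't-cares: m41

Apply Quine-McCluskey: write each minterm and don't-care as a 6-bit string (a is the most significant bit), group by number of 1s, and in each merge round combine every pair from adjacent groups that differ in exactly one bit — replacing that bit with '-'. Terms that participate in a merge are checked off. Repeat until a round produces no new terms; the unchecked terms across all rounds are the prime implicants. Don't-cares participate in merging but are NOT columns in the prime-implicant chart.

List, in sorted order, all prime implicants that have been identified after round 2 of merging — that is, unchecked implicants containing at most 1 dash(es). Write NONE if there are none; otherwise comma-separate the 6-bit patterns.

size-2^0 implicants → 000100(✓)  000110(✓)  001011(✓)  001100(✓)  001111(✓)  010010  011000(✓)  011100(✓)  100001(✓)  100011(✓)  100100(✓)  100101(✓)  101001(✓)  101101(✓)  111100(✓)
size-2^1 implicants → -00100  -11100  0-1100  00-100  0001-0  001-11  011-00  10-001(✓)  10-101(✓)  100-01(✓)  1000-1  10010-  101-01(✓)
size-2^2 implicants → 10--01
Unchecked terms (primes): -00100, -11100, 0-1100, 00-100, 0001-0, 001-11, 010010, 011-00, 10--01, 1000-1, 10010-

-00100, -11100, 0-1100, 00-100, 0001-0, 001-11, 010010, 011-00, 1000-1, 10010-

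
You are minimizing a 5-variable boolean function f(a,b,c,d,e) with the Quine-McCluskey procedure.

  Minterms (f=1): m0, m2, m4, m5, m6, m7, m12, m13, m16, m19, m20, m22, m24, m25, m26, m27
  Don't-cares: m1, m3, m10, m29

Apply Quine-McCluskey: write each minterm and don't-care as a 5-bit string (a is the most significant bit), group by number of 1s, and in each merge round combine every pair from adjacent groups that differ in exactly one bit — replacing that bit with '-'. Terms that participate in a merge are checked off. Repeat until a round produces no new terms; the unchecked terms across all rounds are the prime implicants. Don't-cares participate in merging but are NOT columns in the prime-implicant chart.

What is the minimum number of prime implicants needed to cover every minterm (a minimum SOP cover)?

size-2^0 implicants → 00000(✓)  00001(✓)  00010(✓)  00011(✓)  00100(✓)  00101(✓)  00110(✓)  00111(✓)  01010(✓)  01100(✓)  01101(✓)  10000(✓)  10011(✓)  10100(✓)  10110(✓)  11000(✓)  11001(✓)  11010(✓)  11011(✓)  11101(✓)
size-2^1 implicants → -0000(✓)  -0011  -0100(✓)  -0110(✓)  -1010  -1101  0-010  0-100(✓)  0-101(✓)  00-00(✓)  00-01(✓)  00-10(✓)  00-11(✓)  000-0(✓)  000-1(✓)  0000-(✓)  0001-(✓)  001-0(✓)  001-1(✓)  0010-(✓)  0011-(✓)  0110-(✓)  1-000  1-011  10-00(✓)  101-0(✓)  11-01  110-0(✓)  110-1(✓)  1100-(✓)  1101-(✓)
size-2^2 implicants → -0-00  -01-0  0-10-  00--0(✓)  00--1(✓)  00-0-(✓)  00-1-(✓)  000--(✓)  001--(✓)  110--
size-2^3 implicants → 00---
Unchecked terms (primes): -0-00, -0011, -01-0, -1010, -1101, 0-010, 0-10-, 00---, 1-000, 1-011, 11-01, 110--
Minterm coverage:
  m0 ⊆ -0-00,00---
  m2 ⊆ 0-010,00---
  m4 ⊆ -0-00,-01-0,0-10-,00---
  m5 ⊆ 0-10-,00---
  m6 ⊆ -01-0,00---
  m7 ⊆ 00--- [E]
  m12 ⊆ 0-10- [E]
  m13 ⊆ -1101,0-10-
  m16 ⊆ -0-00,1-000
  m19 ⊆ -0011,1-011
  m20 ⊆ -0-00,-01-0
  m22 ⊆ -01-0 [E]
  m24 ⊆ 1-000,110--
  m25 ⊆ 11-01,110--
  m26 ⊆ -1010,110--
  m27 ⊆ 1-011,110--
E = {-01-0, 0-10-, 00---}
Petrick residual → -0-00, -0011, 110--
Cover = b'd'e' + b'c'de + b'ce' + a'cd' + a'b' + abc'  |cover|=6

6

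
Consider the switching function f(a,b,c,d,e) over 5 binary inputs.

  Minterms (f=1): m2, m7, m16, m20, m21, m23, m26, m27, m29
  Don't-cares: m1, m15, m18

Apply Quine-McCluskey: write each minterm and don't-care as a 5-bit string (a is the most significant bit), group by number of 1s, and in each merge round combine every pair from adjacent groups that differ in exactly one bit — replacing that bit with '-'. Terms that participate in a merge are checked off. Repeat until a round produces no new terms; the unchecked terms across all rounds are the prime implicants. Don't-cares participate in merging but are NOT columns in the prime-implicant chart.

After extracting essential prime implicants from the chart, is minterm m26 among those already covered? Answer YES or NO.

YES

Round 0: 00001 00010✓ 00111✓ 01111✓ 10000✓ 10010✓ 10100✓ 10101✓ 10111✓ 11010✓ 11011✓ 11101✓
Round 1: -0010 -0111 0-111 1-010 1-101 10-00 100-0 101-1 1010- 1101-
PIs = {-0010, -0111, 0-111, 00001, 1-010, 1-101, 10-00, 100-0, 101-1, 1010-, 1101-}
Coverage chart:
  m2: -0010 ←essential
  m7: -0111,0-111
  m16: 10-00,100-0
  m20: 10-00,1010-
  m21: 1-101,101-1,1010-
  m23: -0111,101-1
  m26: 1-010,1101-
  m27: 1101- ←essential
  m29: 1-101 ←essential
Essential: -0010, 1-101, 1101-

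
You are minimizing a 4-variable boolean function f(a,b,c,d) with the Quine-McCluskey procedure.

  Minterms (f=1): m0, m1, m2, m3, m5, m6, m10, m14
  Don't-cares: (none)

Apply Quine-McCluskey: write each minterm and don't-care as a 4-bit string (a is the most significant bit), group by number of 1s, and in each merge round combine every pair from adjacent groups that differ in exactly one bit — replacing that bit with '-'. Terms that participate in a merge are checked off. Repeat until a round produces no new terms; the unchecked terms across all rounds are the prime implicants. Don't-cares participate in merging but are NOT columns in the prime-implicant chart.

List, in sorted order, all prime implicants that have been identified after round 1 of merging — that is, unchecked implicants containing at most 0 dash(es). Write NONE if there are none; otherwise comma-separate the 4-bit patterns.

[col 0] 0000*, 0001*, 0010*, 0011*, 0101*, 0110*, 1010*, 1110*
[col 1] -010*, -110*, 0-01, 0-10*, 00-0*, 00-1*, 000-*, 001-*, 1-10*
[col 2] --10, 00--
Prime implicants: --10, 0-01, 00--

NONE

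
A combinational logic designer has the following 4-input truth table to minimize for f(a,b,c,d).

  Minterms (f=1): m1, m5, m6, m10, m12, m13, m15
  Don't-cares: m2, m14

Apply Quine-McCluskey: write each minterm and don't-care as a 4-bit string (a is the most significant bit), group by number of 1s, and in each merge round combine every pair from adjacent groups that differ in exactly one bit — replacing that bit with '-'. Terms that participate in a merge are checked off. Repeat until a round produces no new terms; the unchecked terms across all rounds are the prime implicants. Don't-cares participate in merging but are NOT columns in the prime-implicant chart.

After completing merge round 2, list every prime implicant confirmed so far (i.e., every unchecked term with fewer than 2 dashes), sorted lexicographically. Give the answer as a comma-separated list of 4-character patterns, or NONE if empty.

[col 0] 0001*, 0010*, 0101*, 0110*, 1010*, 1100*, 1101*, 1110*, 1111*
[col 1] -010*, -101, -110*, 0-01, 0-10*, 1-10*, 11-0*, 11-1*, 110-*, 111-*
[col 2] --10, 11--
Prime implicants: --10, -101, 0-01, 11--

-101, 0-01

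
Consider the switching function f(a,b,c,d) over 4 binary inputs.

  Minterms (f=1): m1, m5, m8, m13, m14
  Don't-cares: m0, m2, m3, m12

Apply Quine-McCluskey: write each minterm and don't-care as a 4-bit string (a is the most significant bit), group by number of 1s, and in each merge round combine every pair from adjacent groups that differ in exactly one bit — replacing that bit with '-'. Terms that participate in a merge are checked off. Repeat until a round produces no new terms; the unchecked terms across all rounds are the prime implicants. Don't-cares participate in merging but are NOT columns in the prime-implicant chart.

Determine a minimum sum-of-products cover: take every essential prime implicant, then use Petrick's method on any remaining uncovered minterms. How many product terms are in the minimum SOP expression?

[col 0] 0000*, 0001*, 0010*, 0011*, 0101*, 1000*, 1100*, 1101*, 1110*
[col 1] -000, -101, 0-01, 00-0*, 00-1*, 000-*, 001-*, 1-00, 11-0, 110-
[col 2] 00--
Prime implicants: -000, -101, 0-01, 00--, 1-00, 11-0, 110-
PI chart (minterm → PIs covering it):
  1 | 0-01,00--
  5 | -101,0-01
  8 | -000,1-00
  13 | -101,110-
  14 | 11-0  (sole → essential)
Essential prime implicants: 11-0
Petrick residual → -000, -101, 0-01
Minimum SOP uses 4 PIs: b'c'd' + bc'd + a'c'd + abd'

4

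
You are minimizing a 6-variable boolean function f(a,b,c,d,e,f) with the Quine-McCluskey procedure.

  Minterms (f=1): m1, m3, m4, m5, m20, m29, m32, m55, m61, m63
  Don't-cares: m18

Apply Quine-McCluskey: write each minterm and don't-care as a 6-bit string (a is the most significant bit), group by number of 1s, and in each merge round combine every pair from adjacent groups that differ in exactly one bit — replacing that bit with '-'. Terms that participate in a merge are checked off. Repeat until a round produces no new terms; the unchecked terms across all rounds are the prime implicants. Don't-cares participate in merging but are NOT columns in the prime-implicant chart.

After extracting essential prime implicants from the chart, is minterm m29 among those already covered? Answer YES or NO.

size-2^0 implicants → 000001(✓)  000011(✓)  000100(✓)  000101(✓)  010010  010100(✓)  011101(✓)  100000  110111(✓)  111101(✓)  111111(✓)
size-2^1 implicants → -11101  0-0100  000-01  0000-1  00010-  11-111  1111-1
Unchecked terms (primes): -11101, 0-0100, 000-01, 0000-1, 00010-, 010010, 100000, 11-111, 1111-1
Minterm coverage:
  m1 ⊆ 000-01,0000-1
  m3 ⊆ 0000-1 [E]
  m4 ⊆ 0-0100,00010-
  m5 ⊆ 000-01,00010-
  m20 ⊆ 0-0100 [E]
  m29 ⊆ -11101 [E]
  m32 ⊆ 100000 [E]
  m55 ⊆ 11-111 [E]
  m61 ⊆ -11101,1111-1
  m63 ⊆ 11-111,1111-1
E = {-11101, 0-0100, 0000-1, 100000, 11-111}

YES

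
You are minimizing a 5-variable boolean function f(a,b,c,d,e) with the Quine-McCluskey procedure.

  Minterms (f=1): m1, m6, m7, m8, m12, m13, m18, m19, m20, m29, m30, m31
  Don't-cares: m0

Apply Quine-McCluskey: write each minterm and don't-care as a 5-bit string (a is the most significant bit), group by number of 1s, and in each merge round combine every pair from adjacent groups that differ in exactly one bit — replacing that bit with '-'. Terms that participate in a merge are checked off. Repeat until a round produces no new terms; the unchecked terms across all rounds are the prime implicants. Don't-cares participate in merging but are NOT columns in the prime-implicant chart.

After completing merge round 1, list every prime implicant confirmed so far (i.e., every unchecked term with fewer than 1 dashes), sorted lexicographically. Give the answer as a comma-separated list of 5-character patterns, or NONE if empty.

size-2^0 implicants → 00000(✓)  00001(✓)  00110(✓)  00111(✓)  01000(✓)  01100(✓)  01101(✓)  10010(✓)  10011(✓)  10100  11101(✓)  11110(✓)  11111(✓)
size-2^1 implicants → -1101  0-000  0000-  0011-  01-00  0110-  1001-  111-1  1111-
Unchecked terms (primes): -1101, 0-000, 0000-, 0011-, 01-00, 0110-, 1001-, 10100, 111-1, 1111-

10100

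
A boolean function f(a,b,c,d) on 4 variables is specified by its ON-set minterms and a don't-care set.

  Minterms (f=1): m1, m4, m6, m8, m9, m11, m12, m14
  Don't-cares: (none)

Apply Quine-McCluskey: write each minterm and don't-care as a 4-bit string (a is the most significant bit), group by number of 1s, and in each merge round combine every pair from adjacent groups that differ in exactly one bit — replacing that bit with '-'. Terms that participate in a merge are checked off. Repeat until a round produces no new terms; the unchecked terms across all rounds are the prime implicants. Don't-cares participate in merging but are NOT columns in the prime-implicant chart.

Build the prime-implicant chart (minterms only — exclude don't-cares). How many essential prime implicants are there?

size-2^0 implicants → 0001(✓)  0100(✓)  0110(✓)  1000(✓)  1001(✓)  1011(✓)  1100(✓)  1110(✓)
size-2^1 implicants → -001  -100(✓)  -110(✓)  01-0(✓)  1-00  10-1  100-  11-0(✓)
size-2^2 implicants → -1-0
Unchecked terms (primes): -001, -1-0, 1-00, 10-1, 100-
Minterm coverage:
  m1 ⊆ -001 [E]
  m4 ⊆ -1-0 [E]
  m6 ⊆ -1-0 [E]
  m8 ⊆ 1-00,100-
  m9 ⊆ -001,10-1,100-
  m11 ⊆ 10-1 [E]
  m12 ⊆ -1-0,1-00
  m14 ⊆ -1-0 [E]
E = {-001, -1-0, 10-1}

3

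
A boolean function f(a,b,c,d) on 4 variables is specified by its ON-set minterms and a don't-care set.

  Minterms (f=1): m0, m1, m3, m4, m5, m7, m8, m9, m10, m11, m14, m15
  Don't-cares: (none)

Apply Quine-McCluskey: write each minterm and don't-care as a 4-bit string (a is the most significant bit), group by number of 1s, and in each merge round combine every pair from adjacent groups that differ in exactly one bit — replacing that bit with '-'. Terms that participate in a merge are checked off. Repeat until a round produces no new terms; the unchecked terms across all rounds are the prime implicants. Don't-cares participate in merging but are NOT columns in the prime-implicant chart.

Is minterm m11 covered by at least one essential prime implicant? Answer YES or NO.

Round 0: 0000✓ 0001✓ 0011✓ 0100✓ 0101✓ 0111✓ 1000✓ 1001✓ 1010✓ 1011✓ 1110✓ 1111✓
Round 1: -000✓ -001✓ -011✓ -111✓ 0-00✓ 0-01✓ 0-11✓ 00-1✓ 000-✓ 01-1✓ 010-✓ 1-10✓ 1-11✓ 10-0✓ 10-1✓ 100-✓ 101-✓ 111-✓
Round 2: --11 -0-1 -00- 0--1 0-0- 1-1- 10--
PIs = {--11, -0-1, -00-, 0--1, 0-0-, 1-1-, 10--}
Coverage chart:
  m0: -00-,0-0-
  m1: -0-1,-00-,0--1,0-0-
  m3: --11,-0-1,0--1
  m4: 0-0- ←essential
  m5: 0--1,0-0-
  m7: --11,0--1
  m8: -00-,10--
  m9: -0-1,-00-,10--
  m10: 1-1-,10--
  m11: --11,-0-1,1-1-,10--
  m14: 1-1- ←essential
  m15: --11,1-1-
Essential: 0-0-, 1-1-

YES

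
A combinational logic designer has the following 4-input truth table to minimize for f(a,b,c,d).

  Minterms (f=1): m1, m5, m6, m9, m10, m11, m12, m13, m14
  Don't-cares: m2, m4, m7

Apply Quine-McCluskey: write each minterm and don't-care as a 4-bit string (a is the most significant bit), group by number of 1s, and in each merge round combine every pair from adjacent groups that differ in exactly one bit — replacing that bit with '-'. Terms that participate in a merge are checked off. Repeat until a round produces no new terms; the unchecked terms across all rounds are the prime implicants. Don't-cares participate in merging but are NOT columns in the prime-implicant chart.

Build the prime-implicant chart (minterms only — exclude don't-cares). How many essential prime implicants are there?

[col 0] 0001*, 0010*, 0100*, 0101*, 0110*, 0111*, 1001*, 1010*, 1011*, 1100*, 1101*, 1110*
[col 1] -001*, -010*, -100*, -101*, -110*, 0-01*, 0-10*, 01-0*, 01-1*, 010-*, 011-*, 1-01*, 1-10*, 10-1, 101-, 11-0*, 110-*
[col 2] --01, --10, -1-0, -10-, 01--
Prime implicants: --01, --10, -1-0, -10-, 01--, 10-1, 101-
PI chart (minterm → PIs covering it):
  1 | --01  (sole → essential)
  5 | --01,-10-,01--
  6 | --10,-1-0,01--
  9 | --01,10-1
  10 | --10,101-
  11 | 10-1,101-
  12 | -1-0,-10-
  13 | --01,-10-
  14 | --10,-1-0
Essential prime implicants: --01

1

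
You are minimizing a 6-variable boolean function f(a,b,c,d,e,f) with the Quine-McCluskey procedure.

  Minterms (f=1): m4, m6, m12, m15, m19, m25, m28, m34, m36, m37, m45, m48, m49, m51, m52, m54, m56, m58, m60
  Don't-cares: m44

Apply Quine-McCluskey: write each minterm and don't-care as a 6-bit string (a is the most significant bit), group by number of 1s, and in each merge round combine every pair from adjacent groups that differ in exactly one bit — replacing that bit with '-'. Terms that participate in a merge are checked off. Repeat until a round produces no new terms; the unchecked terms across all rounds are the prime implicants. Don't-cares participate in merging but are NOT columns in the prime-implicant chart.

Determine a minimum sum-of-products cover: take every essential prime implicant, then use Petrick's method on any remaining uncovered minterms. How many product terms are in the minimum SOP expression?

[col 0] 000100*, 000110*, 001100*, 001111, 010011*, 011001, 011100*, 100010, 100100*, 100101*, 101100*, 101101*, 110000*, 110001*, 110011*, 110100*, 110110*, 111000*, 111010*, 111100*
[col 1] -00100*, -01100*, -10011, -11100*, 0-1100*, 00-100*, 0001-0, 1-0100*, 1-1100*, 10-100*, 10-101*, 10010-*, 10110-*, 11-000*, 11-100*, 110-00*, 1100-1, 11000-, 1101-0, 111-00*, 1110-0
[col 2] --1100, -0-100, 1--100, 10-10-, 11--00
Prime implicants: --1100, -0-100, -10011, 0001-0, 001111, 011001, 1--100, 10-10-, 100010, 11--00, 1100-1, 11000-, 1101-0, 1110-0
PI chart (minterm → PIs covering it):
  4 | -0-100,0001-0
  6 | 0001-0  (sole → essential)
  12 | --1100,-0-100
  15 | 001111  (sole → essential)
  19 | -10011  (sole → essential)
  25 | 011001  (sole → essential)
  28 | --1100  (sole → essential)
  34 | 100010  (sole → essential)
  36 | -0-100,1--100,10-10-
  37 | 10-10-  (sole → essential)
  45 | 10-10-  (sole → essential)
  48 | 11--00,11000-
  49 | 1100-1,11000-
  51 | -10011,1100-1
  52 | 1--100,11--00,1101-0
  54 | 1101-0  (sole → essential)
  56 | 11--00,1110-0
  58 | 1110-0  (sole → essential)
  60 | --1100,1--100,11--00
Essential prime implicants: --1100, -10011, 0001-0, 001111, 011001, 10-10-, 100010, 1101-0, 1110-0
Petrick residual → 11000-
Minimum SOP uses 10 PIs: cde'f' + bc'd'ef + a'b'c'df' + a'b'cdef + a'bcd'e'f + ab'de' + ab'c'd'ef' + abc'd'e' + abc'df' + abcd'f'

10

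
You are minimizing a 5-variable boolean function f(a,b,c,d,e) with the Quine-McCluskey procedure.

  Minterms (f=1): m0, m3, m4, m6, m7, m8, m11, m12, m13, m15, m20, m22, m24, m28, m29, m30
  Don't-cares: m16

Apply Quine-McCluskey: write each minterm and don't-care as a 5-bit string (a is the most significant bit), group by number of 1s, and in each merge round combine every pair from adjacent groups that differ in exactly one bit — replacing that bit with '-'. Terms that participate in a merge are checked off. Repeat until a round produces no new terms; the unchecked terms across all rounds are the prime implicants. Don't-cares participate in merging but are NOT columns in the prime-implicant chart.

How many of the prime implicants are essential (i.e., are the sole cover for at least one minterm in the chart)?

4

Round 0: 00000✓ 00011✓ 00100✓ 00110✓ 00111✓ 01000✓ 01011✓ 01100✓ 01101✓ 01111✓ 10000✓ 10100✓ 10110✓ 11000✓ 11100✓ 11101✓ 11110✓
Round 1: -0000✓ -0100✓ -0110✓ -1000✓ -1100✓ -1101✓ 0-000✓ 0-011✓ 0-100✓ 0-111✓ 00-00✓ 00-11✓ 001-0✓ 0011- 01-00✓ 01-11✓ 011-1 0110-✓ 1-000✓ 1-100✓ 1-110✓ 10-00✓ 101-0✓ 11-00✓ 111-0✓ 1110-✓
Round 2: --000✓ --100✓ -0-00✓ -01-0 -1-00✓ -110- 0--00✓ 0--11 1--00✓ 1-1-0
Round 3: ---00
PIs = {---00, -01-0, -110-, 0--11, 0011-, 011-1, 1-1-0}
Coverage chart:
  m0: ---00 ←essential
  m3: 0--11 ←essential
  m4: ---00,-01-0
  m6: -01-0,0011-
  m7: 0--11,0011-
  m8: ---00 ←essential
  m11: 0--11 ←essential
  m12: ---00,-110-
  m13: -110-,011-1
  m15: 0--11,011-1
  m20: ---00,-01-0,1-1-0
  m22: -01-0,1-1-0
  m24: ---00 ←essential
  m28: ---00,-110-,1-1-0
  m29: -110- ←essential
  m30: 1-1-0 ←essential
Essential: ---00, -110-, 0--11, 1-1-0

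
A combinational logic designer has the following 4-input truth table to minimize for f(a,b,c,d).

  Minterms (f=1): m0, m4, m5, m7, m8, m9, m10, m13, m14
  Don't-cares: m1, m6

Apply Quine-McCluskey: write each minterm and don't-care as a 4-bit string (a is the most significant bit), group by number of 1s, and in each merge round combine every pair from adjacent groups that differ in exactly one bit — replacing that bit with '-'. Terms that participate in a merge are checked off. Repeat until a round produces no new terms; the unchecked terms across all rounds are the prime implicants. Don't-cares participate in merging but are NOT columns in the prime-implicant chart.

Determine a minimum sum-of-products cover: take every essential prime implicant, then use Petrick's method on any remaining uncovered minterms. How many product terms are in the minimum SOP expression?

[col 0] 0000*, 0001*, 0100*, 0101*, 0110*, 0111*, 1000*, 1001*, 1010*, 1101*, 1110*
[col 1] -000*, -001*, -101*, -110, 0-00*, 0-01*, 000-*, 01-0*, 01-1*, 010-*, 011-*, 1-01*, 1-10, 10-0, 100-*
[col 2] --01, -00-, 0-0-, 01--
Prime implicants: --01, -00-, -110, 0-0-, 01--, 1-10, 10-0
PI chart (minterm → PIs covering it):
  0 | -00-,0-0-
  4 | 0-0-,01--
  5 | --01,0-0-,01--
  7 | 01--  (sole → essential)
  8 | -00-,10-0
  9 | --01,-00-
  10 | 1-10,10-0
  13 | --01  (sole → essential)
  14 | -110,1-10
Essential prime implicants: --01, 01--
Petrick residual → -00-, 1-10
Minimum SOP uses 4 PIs: c'd + b'c' + a'b + acd'

4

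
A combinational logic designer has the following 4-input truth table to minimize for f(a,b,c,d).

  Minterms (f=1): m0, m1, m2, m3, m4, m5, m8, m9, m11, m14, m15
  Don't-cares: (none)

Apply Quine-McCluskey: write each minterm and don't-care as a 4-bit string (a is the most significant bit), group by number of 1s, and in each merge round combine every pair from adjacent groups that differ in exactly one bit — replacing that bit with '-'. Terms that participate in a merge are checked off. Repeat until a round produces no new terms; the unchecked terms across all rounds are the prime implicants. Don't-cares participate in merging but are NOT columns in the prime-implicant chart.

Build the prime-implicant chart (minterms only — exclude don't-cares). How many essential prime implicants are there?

Round 0: 0000✓ 0001✓ 0010✓ 0011✓ 0100✓ 0101✓ 1000✓ 1001✓ 1011✓ 1110✓ 1111✓
Round 1: -000✓ -001✓ -011✓ 0-00✓ 0-01✓ 00-0✓ 00-1✓ 000-✓ 001-✓ 010-✓ 1-11 10-1✓ 100-✓ 111-
Round 2: -0-1 -00- 0-0- 00--
PIs = {-0-1, -00-, 0-0-, 00--, 1-11, 111-}
Coverage chart:
  m0: -00-,0-0-,00--
  m1: -0-1,-00-,0-0-,00--
  m2: 00-- ←essential
  m3: -0-1,00--
  m4: 0-0- ←essential
  m5: 0-0- ←essential
  m8: -00- ←essential
  m9: -0-1,-00-
  m11: -0-1,1-11
  m14: 111- ←essential
  m15: 1-11,111-
Essential: -00-, 0-0-, 00--, 111-

4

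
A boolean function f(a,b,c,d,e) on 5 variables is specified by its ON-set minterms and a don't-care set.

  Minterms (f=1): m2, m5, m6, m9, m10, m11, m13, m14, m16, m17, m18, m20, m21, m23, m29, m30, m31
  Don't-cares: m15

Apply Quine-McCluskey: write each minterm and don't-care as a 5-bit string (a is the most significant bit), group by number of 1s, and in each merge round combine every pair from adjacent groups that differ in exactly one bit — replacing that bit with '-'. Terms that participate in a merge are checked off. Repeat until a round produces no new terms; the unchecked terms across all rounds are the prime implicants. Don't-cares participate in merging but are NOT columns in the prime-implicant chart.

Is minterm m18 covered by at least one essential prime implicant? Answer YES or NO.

NO

size-2^0 implicants → 00010(✓)  00101(✓)  00110(✓)  01001(✓)  01010(✓)  01011(✓)  01101(✓)  01110(✓)  01111(✓)  10000(✓)  10001(✓)  10010(✓)  10100(✓)  10101(✓)  10111(✓)  11101(✓)  11110(✓)  11111(✓)
size-2^1 implicants → -0010  -0101(✓)  -1101(✓)  -1110(✓)  -1111(✓)  0-010(✓)  0-101(✓)  0-110(✓)  00-10(✓)  01-01(✓)  01-10(✓)  01-11(✓)  010-1(✓)  0101-(✓)  011-1(✓)  0111-(✓)  1-101(✓)  1-111(✓)  10-00(✓)  10-01(✓)  100-0  1000-(✓)  101-1(✓)  1010-(✓)  111-1(✓)  1111-(✓)
size-2^2 implicants → --101  -11-1  -111-  0--10  01--1  01-1-  1-1-1  10-0-
Unchecked terms (primes): --101, -0010, -11-1, -111-, 0--10, 01--1, 01-1-, 1-1-1, 10-0-, 100-0
Minterm coverage:
  m2 ⊆ -0010,0--10
  m5 ⊆ --101 [E]
  m6 ⊆ 0--10 [E]
  m9 ⊆ 01--1 [E]
  m10 ⊆ 0--10,01-1-
  m11 ⊆ 01--1,01-1-
  m13 ⊆ --101,-11-1,01--1
  m14 ⊆ -111-,0--10,01-1-
  m16 ⊆ 10-0-,100-0
  m17 ⊆ 10-0- [E]
  m18 ⊆ -0010,100-0
  m20 ⊆ 10-0- [E]
  m21 ⊆ --101,1-1-1,10-0-
  m23 ⊆ 1-1-1 [E]
  m29 ⊆ --101,-11-1,1-1-1
  m30 ⊆ -111- [E]
  m31 ⊆ -11-1,-111-,1-1-1
E = {--101, -111-, 0--10, 01--1, 1-1-1, 10-0-}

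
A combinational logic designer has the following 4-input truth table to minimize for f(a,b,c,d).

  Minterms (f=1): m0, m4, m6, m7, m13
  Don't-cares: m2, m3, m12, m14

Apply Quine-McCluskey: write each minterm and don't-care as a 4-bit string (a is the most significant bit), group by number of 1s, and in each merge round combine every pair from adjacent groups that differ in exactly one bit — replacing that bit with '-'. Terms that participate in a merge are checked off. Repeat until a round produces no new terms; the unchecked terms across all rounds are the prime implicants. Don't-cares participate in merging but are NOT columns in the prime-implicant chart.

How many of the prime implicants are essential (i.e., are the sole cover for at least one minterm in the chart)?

3

Round 0: 0000✓ 0010✓ 0011✓ 0100✓ 0110✓ 0111✓ 1100✓ 1101✓ 1110✓
Round 1: -100✓ -110✓ 0-00✓ 0-10✓ 0-11✓ 00-0✓ 001-✓ 01-0✓ 011-✓ 11-0✓ 110-
Round 2: -1-0 0--0 0-1-
PIs = {-1-0, 0--0, 0-1-, 110-}
Coverage chart:
  m0: 0--0 ←essential
  m4: -1-0,0--0
  m6: -1-0,0--0,0-1-
  m7: 0-1- ←essential
  m13: 110- ←essential
Essential: 0--0, 0-1-, 110-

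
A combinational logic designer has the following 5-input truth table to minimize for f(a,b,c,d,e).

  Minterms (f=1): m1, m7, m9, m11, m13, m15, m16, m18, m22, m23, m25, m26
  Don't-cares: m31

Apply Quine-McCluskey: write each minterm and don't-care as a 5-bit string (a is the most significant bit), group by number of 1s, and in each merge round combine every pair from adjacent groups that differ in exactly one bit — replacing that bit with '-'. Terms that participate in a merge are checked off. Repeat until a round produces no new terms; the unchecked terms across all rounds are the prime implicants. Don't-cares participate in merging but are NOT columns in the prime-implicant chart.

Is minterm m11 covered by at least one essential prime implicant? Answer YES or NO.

size-2^0 implicants → 00001(✓)  00111(✓)  01001(✓)  01011(✓)  01101(✓)  01111(✓)  10000(✓)  10010(✓)  10110(✓)  10111(✓)  11001(✓)  11010(✓)  11111(✓)
size-2^1 implicants → -0111(✓)  -1001  -1111(✓)  0-001  0-111(✓)  01-01(✓)  01-11(✓)  010-1(✓)  011-1(✓)  1-010  1-111(✓)  10-10  100-0  1011-
size-2^2 implicants → --111  01--1
Unchecked terms (primes): --111, -1001, 0-001, 01--1, 1-010, 10-10, 100-0, 1011-
Minterm coverage:
  m1 ⊆ 0-001 [E]
  m7 ⊆ --111 [E]
  m9 ⊆ -1001,0-001,01--1
  m11 ⊆ 01--1 [E]
  m13 ⊆ 01--1 [E]
  m15 ⊆ --111,01--1
  m16 ⊆ 100-0 [E]
  m18 ⊆ 1-010,10-10,100-0
  m22 ⊆ 10-10,1011-
  m23 ⊆ --111,1011-
  m25 ⊆ -1001 [E]
  m26 ⊆ 1-010 [E]
E = {--111, -1001, 0-001, 01--1, 1-010, 100-0}

YES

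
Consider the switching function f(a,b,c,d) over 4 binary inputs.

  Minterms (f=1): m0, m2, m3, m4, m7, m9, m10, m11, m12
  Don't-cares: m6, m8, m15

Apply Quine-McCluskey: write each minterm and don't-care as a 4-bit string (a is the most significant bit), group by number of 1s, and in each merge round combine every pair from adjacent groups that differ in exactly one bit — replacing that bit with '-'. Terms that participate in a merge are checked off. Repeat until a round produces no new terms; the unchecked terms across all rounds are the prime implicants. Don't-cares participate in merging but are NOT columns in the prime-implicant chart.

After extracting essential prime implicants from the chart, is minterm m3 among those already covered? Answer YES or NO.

[col 0] 0000*, 0010*, 0011*, 0100*, 0110*, 0111*, 1000*, 1001*, 1010*, 1011*, 1100*, 1111*
[col 1] -000*, -010*, -011*, -100*, -111*, 0-00*, 0-10*, 0-11*, 00-0*, 001-*, 01-0*, 011-*, 1-00*, 1-11*, 10-0*, 10-1*, 100-*, 101-*
[col 2] --00, --11, -0-0, -01-, 0--0, 0-1-, 10--
Prime implicants: --00, --11, -0-0, -01-, 0--0, 0-1-, 10--
PI chart (minterm → PIs covering it):
  0 | --00,-0-0,0--0
  2 | -0-0,-01-,0--0,0-1-
  3 | --11,-01-,0-1-
  4 | --00,0--0
  7 | --11,0-1-
  9 | 10--  (sole → essential)
  10 | -0-0,-01-,10--
  11 | --11,-01-,10--
  12 | --00  (sole → essential)
Essential prime implicants: --00, 10--

NO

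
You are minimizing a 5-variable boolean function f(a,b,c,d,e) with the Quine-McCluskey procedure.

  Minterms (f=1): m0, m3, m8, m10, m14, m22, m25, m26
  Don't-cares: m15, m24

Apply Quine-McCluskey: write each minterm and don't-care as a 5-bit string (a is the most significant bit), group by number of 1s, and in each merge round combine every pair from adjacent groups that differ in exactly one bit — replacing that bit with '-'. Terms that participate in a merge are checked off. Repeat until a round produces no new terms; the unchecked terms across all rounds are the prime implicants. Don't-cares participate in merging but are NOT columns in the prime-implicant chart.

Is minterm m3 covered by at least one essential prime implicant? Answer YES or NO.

Round 0: 00000✓ 00011 01000✓ 01010✓ 01110✓ 01111✓ 10110 11000✓ 11001✓ 11010✓
Round 1: -1000✓ -1010✓ 0-000 01-10 010-0✓ 0111- 110-0✓ 1100-
Round 2: -10-0
PIs = {-10-0, 0-000, 00011, 01-10, 0111-, 10110, 1100-}
Coverage chart:
  m0: 0-000 ←essential
  m3: 00011 ←essential
  m8: -10-0,0-000
  m10: -10-0,01-10
  m14: 01-10,0111-
  m22: 10110 ←essential
  m25: 1100- ←essential
  m26: -10-0 ←essential
Essential: -10-0, 0-000, 00011, 10110, 1100-

YES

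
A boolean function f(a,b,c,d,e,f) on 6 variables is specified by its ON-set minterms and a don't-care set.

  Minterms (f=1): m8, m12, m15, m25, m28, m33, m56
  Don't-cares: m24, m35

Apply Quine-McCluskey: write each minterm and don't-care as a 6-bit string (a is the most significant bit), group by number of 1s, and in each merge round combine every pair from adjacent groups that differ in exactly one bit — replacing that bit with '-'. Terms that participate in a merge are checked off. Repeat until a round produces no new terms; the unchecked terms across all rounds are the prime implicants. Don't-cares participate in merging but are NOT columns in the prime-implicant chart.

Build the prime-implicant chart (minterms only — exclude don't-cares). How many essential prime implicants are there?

[col 0] 001000*, 001100*, 001111, 011000*, 011001*, 011100*, 100001*, 100011*, 111000*
[col 1] -11000, 0-1000*, 0-1100*, 001-00*, 011-00*, 01100-, 1000-1
[col 2] 0-1-00
Prime implicants: -11000, 0-1-00, 001111, 01100-, 1000-1
PI chart (minterm → PIs covering it):
  8 | 0-1-00  (sole → essential)
  12 | 0-1-00  (sole → essential)
  15 | 001111  (sole → essential)
  25 | 01100-  (sole → essential)
  28 | 0-1-00  (sole → essential)
  33 | 1000-1  (sole → essential)
  56 | -11000  (sole → essential)
Essential prime implicants: -11000, 0-1-00, 001111, 01100-, 1000-1

5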